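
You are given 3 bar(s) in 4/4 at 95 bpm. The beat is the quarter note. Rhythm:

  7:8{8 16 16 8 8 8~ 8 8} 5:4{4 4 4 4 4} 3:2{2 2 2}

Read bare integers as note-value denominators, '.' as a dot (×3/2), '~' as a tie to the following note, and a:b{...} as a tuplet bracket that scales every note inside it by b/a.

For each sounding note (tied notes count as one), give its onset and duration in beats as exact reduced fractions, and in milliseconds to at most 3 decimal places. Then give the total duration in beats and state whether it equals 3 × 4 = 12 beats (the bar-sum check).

1) 0.0ms=0b +360.902ms=4/7b
2) 360.902ms=4/7b +180.451ms=2/7b
3) 541.353ms=6/7b +180.451ms=2/7b
4) 721.805ms=8/7b +360.902ms=4/7b
5) 1082.707ms=12/7b +360.902ms=4/7b
6) 1443.609ms=16/7b +721.805ms=8/7b
7) 2165.414ms=24/7b +360.902ms=4/7b
8) 2526.316ms=4b +505.263ms=4/5b
9) 3031.579ms=24/5b +505.263ms=4/5b
10) 3536.842ms=28/5b +505.263ms=4/5b
11) 4042.105ms=32/5b +505.263ms=4/5b
12) 4547.368ms=36/5b +505.263ms=4/5b
13) 5052.632ms=8b +842.105ms=4/3b
14) 5894.737ms=28/3b +842.105ms=4/3b
15) 6736.842ms=32/3b +842.105ms=4/3b
Σ=12b of 12 (95bpm 4/4) — PASS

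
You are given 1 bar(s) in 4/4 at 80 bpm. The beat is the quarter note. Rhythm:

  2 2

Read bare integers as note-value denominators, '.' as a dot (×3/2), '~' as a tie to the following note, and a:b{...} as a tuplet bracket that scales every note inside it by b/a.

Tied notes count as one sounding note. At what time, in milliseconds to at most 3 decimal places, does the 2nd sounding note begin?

note 2 onset = 2b = 1500.0ms

1. 0.0ms @ 0 + 1500.0ms (2)
2. 1500.0ms @ 2 + 1500.0ms (2)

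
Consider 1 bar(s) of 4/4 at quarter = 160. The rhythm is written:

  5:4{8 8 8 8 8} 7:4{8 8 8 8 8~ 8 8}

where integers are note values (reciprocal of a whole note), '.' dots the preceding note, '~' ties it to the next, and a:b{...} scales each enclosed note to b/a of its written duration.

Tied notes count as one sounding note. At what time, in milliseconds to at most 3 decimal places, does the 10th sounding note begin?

1. 0.0ms @ 0 + 150.0ms (2/5)
2. 150.0ms @ 2/5 + 150.0ms (2/5)
3. 300.0ms @ 4/5 + 150.0ms (2/5)
4. 450.0ms @ 6/5 + 150.0ms (2/5)
5. 600.0ms @ 8/5 + 150.0ms (2/5)
6. 750.0ms @ 2 + 107.143ms (2/7)
7. 857.143ms @ 16/7 + 107.143ms (2/7)
8. 964.286ms @ 18/7 + 107.143ms (2/7)
9. 1071.429ms @ 20/7 + 107.143ms (2/7)
10. 1178.571ms @ 22/7 + 214.286ms (4/7)
11. 1392.857ms @ 26/7 + 107.143ms (2/7)

note 10 onset = 22/7b = 1178.571ms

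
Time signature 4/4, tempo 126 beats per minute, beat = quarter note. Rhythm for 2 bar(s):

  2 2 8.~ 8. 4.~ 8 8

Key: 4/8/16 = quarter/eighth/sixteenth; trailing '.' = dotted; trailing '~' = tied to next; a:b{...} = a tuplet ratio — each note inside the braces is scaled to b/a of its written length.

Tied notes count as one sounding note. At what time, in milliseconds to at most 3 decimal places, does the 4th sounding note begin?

1. 0.0ms @ 0 + 952.381ms (2)
2. 952.381ms @ 2 + 952.381ms (2)
3. 1904.762ms @ 4 + 714.286ms (3/2)
4. 2619.048ms @ 11/2 + 952.381ms (2)
5. 3571.429ms @ 15/2 + 238.095ms (1/2)

note 4 onset = 11/2b = 2619.048ms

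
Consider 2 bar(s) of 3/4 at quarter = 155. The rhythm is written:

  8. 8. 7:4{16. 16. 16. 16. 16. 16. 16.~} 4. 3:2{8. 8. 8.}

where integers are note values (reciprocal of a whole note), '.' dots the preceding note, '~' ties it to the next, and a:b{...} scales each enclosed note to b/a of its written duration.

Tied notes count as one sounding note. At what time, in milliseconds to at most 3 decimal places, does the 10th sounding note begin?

note 10 onset = 9/2b = 1741.935ms

1. 0.0ms @ 0 + 290.323ms (3/4)
2. 290.323ms @ 3/4 + 290.323ms (3/4)
3. 580.645ms @ 3/2 + 82.949ms (3/14)
4. 663.594ms @ 12/7 + 82.949ms (3/14)
5. 746.544ms @ 27/14 + 82.949ms (3/14)
6. 829.493ms @ 15/7 + 82.949ms (3/14)
7. 912.442ms @ 33/14 + 82.949ms (3/14)
8. 995.392ms @ 18/7 + 82.949ms (3/14)
9. 1078.341ms @ 39/14 + 663.594ms (12/7)
10. 1741.935ms @ 9/2 + 193.548ms (1/2)
11. 1935.484ms @ 5 + 193.548ms (1/2)
12. 2129.032ms @ 11/2 + 193.548ms (1/2)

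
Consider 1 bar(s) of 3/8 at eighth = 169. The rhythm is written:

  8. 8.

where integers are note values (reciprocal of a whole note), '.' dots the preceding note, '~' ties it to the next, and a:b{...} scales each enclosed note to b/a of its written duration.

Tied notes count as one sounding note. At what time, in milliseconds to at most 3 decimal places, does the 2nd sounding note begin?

note 2 onset = 3/2b = 532.544ms

1. 0.0ms @ 0 + 532.544ms (3/2)
2. 532.544ms @ 3/2 + 532.544ms (3/2)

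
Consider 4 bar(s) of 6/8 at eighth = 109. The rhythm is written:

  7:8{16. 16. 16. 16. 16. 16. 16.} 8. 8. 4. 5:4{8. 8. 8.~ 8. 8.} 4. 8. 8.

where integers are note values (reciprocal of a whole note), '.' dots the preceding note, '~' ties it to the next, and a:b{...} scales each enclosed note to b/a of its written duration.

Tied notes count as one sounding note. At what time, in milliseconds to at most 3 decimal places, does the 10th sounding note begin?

note 10 onset = 9b = 4954.128ms

1. 0.0ms @ 0 + 471.822ms (6/7)
2. 471.822ms @ 6/7 + 471.822ms (6/7)
3. 943.644ms @ 12/7 + 471.822ms (6/7)
4. 1415.465ms @ 18/7 + 471.822ms (6/7)
5. 1887.287ms @ 24/7 + 471.822ms (6/7)
6. 2359.109ms @ 30/7 + 471.822ms (6/7)
7. 2830.931ms @ 36/7 + 471.822ms (6/7)
8. 3302.752ms @ 6 + 825.688ms (3/2)
9. 4128.44ms @ 15/2 + 825.688ms (3/2)
10. 4954.128ms @ 9 + 1651.376ms (3)
11. 6605.505ms @ 12 + 660.55ms (6/5)
12. 7266.055ms @ 66/5 + 660.55ms (6/5)
13. 7926.606ms @ 72/5 + 1321.101ms (12/5)
14. 9247.706ms @ 84/5 + 660.55ms (6/5)
15. 9908.257ms @ 18 + 1651.376ms (3)
16. 11559.633ms @ 21 + 825.688ms (3/2)
17. 12385.321ms @ 45/2 + 825.688ms (3/2)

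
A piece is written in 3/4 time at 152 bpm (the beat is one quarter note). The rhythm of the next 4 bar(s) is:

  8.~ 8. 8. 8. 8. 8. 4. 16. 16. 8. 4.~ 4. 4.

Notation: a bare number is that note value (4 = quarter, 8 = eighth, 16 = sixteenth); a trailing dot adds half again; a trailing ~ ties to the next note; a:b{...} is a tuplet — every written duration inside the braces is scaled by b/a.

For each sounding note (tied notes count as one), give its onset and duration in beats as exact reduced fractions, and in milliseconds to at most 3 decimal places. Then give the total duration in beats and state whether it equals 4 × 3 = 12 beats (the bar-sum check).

1) 0.0ms=0b +592.105ms=3/2b
2) 592.105ms=3/2b +296.053ms=3/4b
3) 888.158ms=9/4b +296.053ms=3/4b
4) 1184.211ms=3b +296.053ms=3/4b
5) 1480.263ms=15/4b +296.053ms=3/4b
6) 1776.316ms=9/2b +592.105ms=3/2b
7) 2368.421ms=6b +148.026ms=3/8b
8) 2516.447ms=51/8b +148.026ms=3/8b
9) 2664.474ms=27/4b +296.053ms=3/4b
10) 2960.526ms=15/2b +1184.211ms=3b
11) 4144.737ms=21/2b +592.105ms=3/2b
Σ=12b of 12 (152bpm 3/4) — PASS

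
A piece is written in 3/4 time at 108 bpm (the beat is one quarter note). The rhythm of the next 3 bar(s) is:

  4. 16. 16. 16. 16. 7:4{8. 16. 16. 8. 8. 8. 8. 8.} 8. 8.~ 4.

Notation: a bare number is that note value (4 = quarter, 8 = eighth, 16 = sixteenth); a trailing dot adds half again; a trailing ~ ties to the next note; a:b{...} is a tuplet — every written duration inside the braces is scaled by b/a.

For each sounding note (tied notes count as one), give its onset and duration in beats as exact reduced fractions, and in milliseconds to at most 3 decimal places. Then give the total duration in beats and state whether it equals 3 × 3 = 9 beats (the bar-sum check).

1) 0.0ms=0b +833.333ms=3/2b
2) 833.333ms=3/2b +208.333ms=3/8b
3) 1041.667ms=15/8b +208.333ms=3/8b
4) 1250.0ms=9/4b +208.333ms=3/8b
5) 1458.333ms=21/8b +208.333ms=3/8b
6) 1666.667ms=3b +238.095ms=3/7b
7) 1904.762ms=24/7b +119.048ms=3/14b
8) 2023.81ms=51/14b +119.048ms=3/14b
9) 2142.857ms=27/7b +238.095ms=3/7b
10) 2380.952ms=30/7b +238.095ms=3/7b
11) 2619.048ms=33/7b +238.095ms=3/7b
12) 2857.143ms=36/7b +238.095ms=3/7b
13) 3095.238ms=39/7b +238.095ms=3/7b
14) 3333.333ms=6b +416.667ms=3/4b
15) 3750.0ms=27/4b +1250.0ms=9/4b
Σ=9b of 9 (108bpm 3/4) — PASS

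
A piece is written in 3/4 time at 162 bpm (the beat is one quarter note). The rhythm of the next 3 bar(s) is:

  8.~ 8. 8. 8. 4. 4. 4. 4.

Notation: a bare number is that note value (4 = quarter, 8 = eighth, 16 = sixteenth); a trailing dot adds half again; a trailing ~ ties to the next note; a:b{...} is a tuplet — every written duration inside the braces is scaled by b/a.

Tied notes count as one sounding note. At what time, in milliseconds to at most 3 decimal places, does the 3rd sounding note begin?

1. 0.0ms @ 0 + 555.556ms (3/2)
2. 555.556ms @ 3/2 + 277.778ms (3/4)
3. 833.333ms @ 9/4 + 277.778ms (3/4)
4. 1111.111ms @ 3 + 555.556ms (3/2)
5. 1666.667ms @ 9/2 + 555.556ms (3/2)
6. 2222.222ms @ 6 + 555.556ms (3/2)
7. 2777.778ms @ 15/2 + 555.556ms (3/2)

note 3 onset = 9/4b = 833.333ms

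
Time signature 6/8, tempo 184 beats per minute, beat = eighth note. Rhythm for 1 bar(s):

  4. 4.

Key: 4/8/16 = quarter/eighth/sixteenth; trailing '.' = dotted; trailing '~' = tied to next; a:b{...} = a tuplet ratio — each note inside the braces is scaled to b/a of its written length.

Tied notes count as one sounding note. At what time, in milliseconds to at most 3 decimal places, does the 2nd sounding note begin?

1. 0.0ms @ 0 + 978.261ms (3)
2. 978.261ms @ 3 + 978.261ms (3)

note 2 onset = 3b = 978.261ms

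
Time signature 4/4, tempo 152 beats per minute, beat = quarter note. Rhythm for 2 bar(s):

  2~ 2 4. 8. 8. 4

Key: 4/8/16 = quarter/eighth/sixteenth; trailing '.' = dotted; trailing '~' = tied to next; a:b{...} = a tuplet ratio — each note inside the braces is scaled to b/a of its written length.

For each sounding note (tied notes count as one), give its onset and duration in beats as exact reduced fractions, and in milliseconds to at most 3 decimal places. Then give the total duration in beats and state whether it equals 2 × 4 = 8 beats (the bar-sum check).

1) 0.0ms=0b +1578.947ms=4b
2) 1578.947ms=4b +592.105ms=3/2b
3) 2171.053ms=11/2b +296.053ms=3/4b
4) 2467.105ms=25/4b +296.053ms=3/4b
5) 2763.158ms=7b +394.737ms=1b
Σ=8b of 8 (152bpm 4/4) — PASS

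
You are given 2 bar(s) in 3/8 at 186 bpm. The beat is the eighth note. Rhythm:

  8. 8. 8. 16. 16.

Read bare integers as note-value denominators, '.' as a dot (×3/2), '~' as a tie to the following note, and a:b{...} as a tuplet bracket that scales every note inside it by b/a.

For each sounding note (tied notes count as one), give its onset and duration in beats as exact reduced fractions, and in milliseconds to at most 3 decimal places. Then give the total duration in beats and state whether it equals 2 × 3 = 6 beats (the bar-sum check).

1) 0.0ms=0b +483.871ms=3/2b
2) 483.871ms=3/2b +483.871ms=3/2b
3) 967.742ms=3b +483.871ms=3/2b
4) 1451.613ms=9/2b +241.935ms=3/4b
5) 1693.548ms=21/4b +241.935ms=3/4b
Σ=6b of 6 (186bpm 3/8) — PASS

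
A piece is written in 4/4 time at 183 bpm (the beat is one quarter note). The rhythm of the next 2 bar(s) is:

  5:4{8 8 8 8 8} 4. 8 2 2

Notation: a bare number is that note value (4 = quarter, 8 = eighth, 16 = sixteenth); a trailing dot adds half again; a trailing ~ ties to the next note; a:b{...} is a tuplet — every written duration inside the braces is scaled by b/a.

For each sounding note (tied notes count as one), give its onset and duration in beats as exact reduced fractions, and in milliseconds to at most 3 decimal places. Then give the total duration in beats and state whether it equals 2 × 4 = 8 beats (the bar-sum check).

1) 0.0ms=0b +131.148ms=2/5b
2) 131.148ms=2/5b +131.148ms=2/5b
3) 262.295ms=4/5b +131.148ms=2/5b
4) 393.443ms=6/5b +131.148ms=2/5b
5) 524.59ms=8/5b +131.148ms=2/5b
6) 655.738ms=2b +491.803ms=3/2b
7) 1147.541ms=7/2b +163.934ms=1/2b
8) 1311.475ms=4b +655.738ms=2b
9) 1967.213ms=6b +655.738ms=2b
Σ=8b of 8 (183bpm 4/4) — PASS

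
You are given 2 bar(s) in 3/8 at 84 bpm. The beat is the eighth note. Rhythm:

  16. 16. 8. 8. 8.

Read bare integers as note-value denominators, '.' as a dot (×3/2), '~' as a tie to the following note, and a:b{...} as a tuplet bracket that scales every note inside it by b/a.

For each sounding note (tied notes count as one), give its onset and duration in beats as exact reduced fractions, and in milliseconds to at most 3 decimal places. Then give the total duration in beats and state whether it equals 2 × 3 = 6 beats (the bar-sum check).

1) 0.0ms=0b +535.714ms=3/4b
2) 535.714ms=3/4b +535.714ms=3/4b
3) 1071.429ms=3/2b +1071.429ms=3/2b
4) 2142.857ms=3b +1071.429ms=3/2b
5) 3214.286ms=9/2b +1071.429ms=3/2b
Σ=6b of 6 (84bpm 3/8) — PASS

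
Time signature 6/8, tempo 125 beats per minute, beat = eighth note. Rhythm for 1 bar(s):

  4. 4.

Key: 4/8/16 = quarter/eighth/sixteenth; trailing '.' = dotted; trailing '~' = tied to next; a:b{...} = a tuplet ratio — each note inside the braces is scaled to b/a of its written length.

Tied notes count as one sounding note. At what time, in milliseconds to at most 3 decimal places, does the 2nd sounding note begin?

note 2 onset = 3b = 1440.0ms

1. 0.0ms @ 0 + 1440.0ms (3)
2. 1440.0ms @ 3 + 1440.0ms (3)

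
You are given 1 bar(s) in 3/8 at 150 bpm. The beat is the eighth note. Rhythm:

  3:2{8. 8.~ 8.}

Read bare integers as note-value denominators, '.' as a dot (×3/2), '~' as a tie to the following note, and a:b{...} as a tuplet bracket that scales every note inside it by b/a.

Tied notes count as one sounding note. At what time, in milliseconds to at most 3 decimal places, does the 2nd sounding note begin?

note 2 onset = 1b = 400.0ms

1. 0.0ms @ 0 + 400.0ms (1)
2. 400.0ms @ 1 + 800.0ms (2)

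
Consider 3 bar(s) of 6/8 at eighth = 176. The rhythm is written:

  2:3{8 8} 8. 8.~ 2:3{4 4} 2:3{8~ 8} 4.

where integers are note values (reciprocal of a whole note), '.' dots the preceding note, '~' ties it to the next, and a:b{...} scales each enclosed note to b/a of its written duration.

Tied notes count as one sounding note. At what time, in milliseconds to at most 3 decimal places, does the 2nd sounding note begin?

note 2 onset = 3/2b = 511.364ms

1. 0.0ms @ 0 + 511.364ms (3/2)
2. 511.364ms @ 3/2 + 511.364ms (3/2)
3. 1022.727ms @ 3 + 511.364ms (3/2)
4. 1534.091ms @ 9/2 + 1534.091ms (9/2)
5. 3068.182ms @ 9 + 1022.727ms (3)
6. 4090.909ms @ 12 + 1022.727ms (3)
7. 5113.636ms @ 15 + 1022.727ms (3)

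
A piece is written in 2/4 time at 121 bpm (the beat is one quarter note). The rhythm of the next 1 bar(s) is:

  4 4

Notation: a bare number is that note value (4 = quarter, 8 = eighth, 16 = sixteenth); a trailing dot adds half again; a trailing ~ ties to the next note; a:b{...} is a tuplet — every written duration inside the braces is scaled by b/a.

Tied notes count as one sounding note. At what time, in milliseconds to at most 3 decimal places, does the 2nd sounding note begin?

note 2 onset = 1b = 495.868ms

1. 0.0ms @ 0 + 495.868ms (1)
2. 495.868ms @ 1 + 495.868ms (1)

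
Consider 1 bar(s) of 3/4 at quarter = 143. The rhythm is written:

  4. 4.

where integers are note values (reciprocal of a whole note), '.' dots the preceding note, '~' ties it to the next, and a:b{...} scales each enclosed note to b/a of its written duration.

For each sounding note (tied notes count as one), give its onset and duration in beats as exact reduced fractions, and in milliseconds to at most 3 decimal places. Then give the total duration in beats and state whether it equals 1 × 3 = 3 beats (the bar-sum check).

1) 0.0ms=0b +629.371ms=3/2b
2) 629.371ms=3/2b +629.371ms=3/2b
Σ=3b of 3 (143bpm 3/4) — PASS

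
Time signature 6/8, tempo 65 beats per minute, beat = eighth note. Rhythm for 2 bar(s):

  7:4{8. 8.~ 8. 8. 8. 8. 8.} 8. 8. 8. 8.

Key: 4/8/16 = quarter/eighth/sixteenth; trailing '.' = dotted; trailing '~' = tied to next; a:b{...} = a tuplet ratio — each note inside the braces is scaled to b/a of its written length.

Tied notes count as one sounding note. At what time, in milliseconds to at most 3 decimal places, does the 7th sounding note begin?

note 7 onset = 6b = 5538.462ms

1. 0.0ms @ 0 + 791.209ms (6/7)
2. 791.209ms @ 6/7 + 1582.418ms (12/7)
3. 2373.626ms @ 18/7 + 791.209ms (6/7)
4. 3164.835ms @ 24/7 + 791.209ms (6/7)
5. 3956.044ms @ 30/7 + 791.209ms (6/7)
6. 4747.253ms @ 36/7 + 791.209ms (6/7)
7. 5538.462ms @ 6 + 1384.615ms (3/2)
8. 6923.077ms @ 15/2 + 1384.615ms (3/2)
9. 8307.692ms @ 9 + 1384.615ms (3/2)
10. 9692.308ms @ 21/2 + 1384.615ms (3/2)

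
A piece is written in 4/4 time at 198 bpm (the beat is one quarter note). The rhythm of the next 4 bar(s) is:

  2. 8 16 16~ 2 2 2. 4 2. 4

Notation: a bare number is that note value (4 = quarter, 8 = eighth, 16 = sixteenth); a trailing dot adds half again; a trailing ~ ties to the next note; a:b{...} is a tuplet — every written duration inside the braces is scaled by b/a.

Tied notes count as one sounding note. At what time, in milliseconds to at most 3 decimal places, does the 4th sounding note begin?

note 4 onset = 15/4b = 1136.364ms

1. 0.0ms @ 0 + 909.091ms (3)
2. 909.091ms @ 3 + 151.515ms (1/2)
3. 1060.606ms @ 7/2 + 75.758ms (1/4)
4. 1136.364ms @ 15/4 + 681.818ms (9/4)
5. 1818.182ms @ 6 + 606.061ms (2)
6. 2424.242ms @ 8 + 909.091ms (3)
7. 3333.333ms @ 11 + 303.03ms (1)
8. 3636.364ms @ 12 + 909.091ms (3)
9. 4545.455ms @ 15 + 303.03ms (1)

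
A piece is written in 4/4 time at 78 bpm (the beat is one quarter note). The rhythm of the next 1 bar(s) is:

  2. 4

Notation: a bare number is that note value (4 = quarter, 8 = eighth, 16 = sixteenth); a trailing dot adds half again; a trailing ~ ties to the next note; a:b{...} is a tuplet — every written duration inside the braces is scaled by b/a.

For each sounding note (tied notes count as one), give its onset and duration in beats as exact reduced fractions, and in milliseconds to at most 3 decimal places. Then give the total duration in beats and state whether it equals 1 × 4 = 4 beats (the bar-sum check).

1) 0.0ms=0b +2307.692ms=3b
2) 2307.692ms=3b +769.231ms=1b
Σ=4b of 4 (78bpm 4/4) — PASS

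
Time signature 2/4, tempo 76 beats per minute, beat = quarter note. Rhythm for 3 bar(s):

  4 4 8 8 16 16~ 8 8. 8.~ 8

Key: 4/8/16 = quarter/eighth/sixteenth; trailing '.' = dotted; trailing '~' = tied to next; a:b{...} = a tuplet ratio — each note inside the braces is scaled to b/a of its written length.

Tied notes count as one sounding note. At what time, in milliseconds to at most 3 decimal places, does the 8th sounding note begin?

1. 0.0ms @ 0 + 789.474ms (1)
2. 789.474ms @ 1 + 789.474ms (1)
3. 1578.947ms @ 2 + 394.737ms (1/2)
4. 1973.684ms @ 5/2 + 394.737ms (1/2)
5. 2368.421ms @ 3 + 197.368ms (1/4)
6. 2565.789ms @ 13/4 + 592.105ms (3/4)
7. 3157.895ms @ 4 + 592.105ms (3/4)
8. 3750.0ms @ 19/4 + 986.842ms (5/4)

note 8 onset = 19/4b = 3750.0ms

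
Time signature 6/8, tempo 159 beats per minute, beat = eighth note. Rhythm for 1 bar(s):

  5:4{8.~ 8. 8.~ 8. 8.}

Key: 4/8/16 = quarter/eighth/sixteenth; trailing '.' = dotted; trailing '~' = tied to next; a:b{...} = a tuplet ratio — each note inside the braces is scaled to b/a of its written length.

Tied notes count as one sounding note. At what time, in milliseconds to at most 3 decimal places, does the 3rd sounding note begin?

1. 0.0ms @ 0 + 905.66ms (12/5)
2. 905.66ms @ 12/5 + 905.66ms (12/5)
3. 1811.321ms @ 24/5 + 452.83ms (6/5)

note 3 onset = 24/5b = 1811.321ms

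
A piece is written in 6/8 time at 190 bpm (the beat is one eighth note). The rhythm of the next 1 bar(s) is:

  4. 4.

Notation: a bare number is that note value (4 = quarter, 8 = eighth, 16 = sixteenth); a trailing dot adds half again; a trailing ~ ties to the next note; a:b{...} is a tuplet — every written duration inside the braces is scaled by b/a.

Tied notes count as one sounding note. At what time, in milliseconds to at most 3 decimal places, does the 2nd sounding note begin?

note 2 onset = 3b = 947.368ms

1. 0.0ms @ 0 + 947.368ms (3)
2. 947.368ms @ 3 + 947.368ms (3)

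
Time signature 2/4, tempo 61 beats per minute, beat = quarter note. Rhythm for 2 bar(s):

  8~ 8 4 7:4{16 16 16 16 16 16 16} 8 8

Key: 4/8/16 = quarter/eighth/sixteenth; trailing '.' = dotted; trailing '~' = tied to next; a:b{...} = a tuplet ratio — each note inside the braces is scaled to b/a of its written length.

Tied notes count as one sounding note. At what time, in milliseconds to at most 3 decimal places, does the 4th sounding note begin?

note 4 onset = 15/7b = 2107.728ms

1. 0.0ms @ 0 + 983.607ms (1)
2. 983.607ms @ 1 + 983.607ms (1)
3. 1967.213ms @ 2 + 140.515ms (1/7)
4. 2107.728ms @ 15/7 + 140.515ms (1/7)
5. 2248.244ms @ 16/7 + 140.515ms (1/7)
6. 2388.759ms @ 17/7 + 140.515ms (1/7)
7. 2529.274ms @ 18/7 + 140.515ms (1/7)
8. 2669.789ms @ 19/7 + 140.515ms (1/7)
9. 2810.304ms @ 20/7 + 140.515ms (1/7)
10. 2950.82ms @ 3 + 491.803ms (1/2)
11. 3442.623ms @ 7/2 + 491.803ms (1/2)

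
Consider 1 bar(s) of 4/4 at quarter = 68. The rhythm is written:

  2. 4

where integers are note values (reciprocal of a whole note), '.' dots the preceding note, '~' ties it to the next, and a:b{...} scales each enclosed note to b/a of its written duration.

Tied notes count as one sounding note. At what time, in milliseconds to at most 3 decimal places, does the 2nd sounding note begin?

note 2 onset = 3b = 2647.059ms

1. 0.0ms @ 0 + 2647.059ms (3)
2. 2647.059ms @ 3 + 882.353ms (1)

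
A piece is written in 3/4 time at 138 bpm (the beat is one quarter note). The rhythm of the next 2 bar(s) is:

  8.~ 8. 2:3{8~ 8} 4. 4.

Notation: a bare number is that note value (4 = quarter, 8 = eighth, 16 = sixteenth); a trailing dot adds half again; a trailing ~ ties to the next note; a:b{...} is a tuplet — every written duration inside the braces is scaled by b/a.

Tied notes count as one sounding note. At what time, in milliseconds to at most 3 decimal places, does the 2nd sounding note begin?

note 2 onset = 3/2b = 652.174ms

1. 0.0ms @ 0 + 652.174ms (3/2)
2. 652.174ms @ 3/2 + 652.174ms (3/2)
3. 1304.348ms @ 3 + 652.174ms (3/2)
4. 1956.522ms @ 9/2 + 652.174ms (3/2)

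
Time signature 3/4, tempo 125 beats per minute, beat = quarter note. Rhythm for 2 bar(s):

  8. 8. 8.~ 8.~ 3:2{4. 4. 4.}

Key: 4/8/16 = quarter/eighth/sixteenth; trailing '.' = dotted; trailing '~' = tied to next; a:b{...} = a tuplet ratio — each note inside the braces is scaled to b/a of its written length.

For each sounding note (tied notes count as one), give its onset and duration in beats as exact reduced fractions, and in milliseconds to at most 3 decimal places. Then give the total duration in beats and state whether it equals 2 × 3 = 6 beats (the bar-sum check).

1) 0.0ms=0b +360.0ms=3/4b
2) 360.0ms=3/4b +360.0ms=3/4b
3) 720.0ms=3/2b +1200.0ms=5/2b
4) 1920.0ms=4b +480.0ms=1b
5) 2400.0ms=5b +480.0ms=1b
Σ=6b of 6 (125bpm 3/4) — PASS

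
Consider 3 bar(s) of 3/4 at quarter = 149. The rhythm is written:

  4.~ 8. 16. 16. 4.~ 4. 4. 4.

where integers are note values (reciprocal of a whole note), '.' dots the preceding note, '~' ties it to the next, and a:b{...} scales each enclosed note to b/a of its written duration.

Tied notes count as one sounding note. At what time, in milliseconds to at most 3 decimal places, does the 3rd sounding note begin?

1. 0.0ms @ 0 + 906.04ms (9/4)
2. 906.04ms @ 9/4 + 151.007ms (3/8)
3. 1057.047ms @ 21/8 + 151.007ms (3/8)
4. 1208.054ms @ 3 + 1208.054ms (3)
5. 2416.107ms @ 6 + 604.027ms (3/2)
6. 3020.134ms @ 15/2 + 604.027ms (3/2)

note 3 onset = 21/8b = 1057.047ms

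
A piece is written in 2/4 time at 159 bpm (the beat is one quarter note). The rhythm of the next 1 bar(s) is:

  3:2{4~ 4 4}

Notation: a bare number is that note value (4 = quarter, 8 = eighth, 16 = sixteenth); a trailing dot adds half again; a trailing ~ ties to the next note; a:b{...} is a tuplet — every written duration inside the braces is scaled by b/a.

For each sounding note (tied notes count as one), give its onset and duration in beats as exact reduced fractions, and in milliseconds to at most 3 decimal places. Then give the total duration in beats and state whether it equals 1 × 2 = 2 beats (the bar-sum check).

1) 0.0ms=0b +503.145ms=4/3b
2) 503.145ms=4/3b +251.572ms=2/3b
Σ=2b of 2 (159bpm 2/4) — PASS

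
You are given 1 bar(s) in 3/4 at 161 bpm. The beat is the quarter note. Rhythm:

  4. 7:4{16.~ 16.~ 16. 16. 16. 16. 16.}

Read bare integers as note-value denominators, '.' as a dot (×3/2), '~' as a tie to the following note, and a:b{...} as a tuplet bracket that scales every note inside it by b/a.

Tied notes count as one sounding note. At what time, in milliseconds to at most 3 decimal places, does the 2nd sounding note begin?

1. 0.0ms @ 0 + 559.006ms (3/2)
2. 559.006ms @ 3/2 + 239.574ms (9/14)
3. 798.58ms @ 15/7 + 79.858ms (3/14)
4. 878.438ms @ 33/14 + 79.858ms (3/14)
5. 958.296ms @ 18/7 + 79.858ms (3/14)
6. 1038.154ms @ 39/14 + 79.858ms (3/14)

note 2 onset = 3/2b = 559.006ms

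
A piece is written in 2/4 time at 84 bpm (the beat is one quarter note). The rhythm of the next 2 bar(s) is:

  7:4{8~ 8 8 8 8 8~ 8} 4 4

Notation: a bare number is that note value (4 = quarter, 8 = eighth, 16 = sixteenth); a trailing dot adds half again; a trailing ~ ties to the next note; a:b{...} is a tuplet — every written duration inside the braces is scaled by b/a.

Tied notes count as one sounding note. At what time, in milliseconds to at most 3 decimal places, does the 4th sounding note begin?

1. 0.0ms @ 0 + 408.163ms (4/7)
2. 408.163ms @ 4/7 + 204.082ms (2/7)
3. 612.245ms @ 6/7 + 204.082ms (2/7)
4. 816.327ms @ 8/7 + 204.082ms (2/7)
5. 1020.408ms @ 10/7 + 408.163ms (4/7)
6. 1428.571ms @ 2 + 714.286ms (1)
7. 2142.857ms @ 3 + 714.286ms (1)

note 4 onset = 8/7b = 816.327ms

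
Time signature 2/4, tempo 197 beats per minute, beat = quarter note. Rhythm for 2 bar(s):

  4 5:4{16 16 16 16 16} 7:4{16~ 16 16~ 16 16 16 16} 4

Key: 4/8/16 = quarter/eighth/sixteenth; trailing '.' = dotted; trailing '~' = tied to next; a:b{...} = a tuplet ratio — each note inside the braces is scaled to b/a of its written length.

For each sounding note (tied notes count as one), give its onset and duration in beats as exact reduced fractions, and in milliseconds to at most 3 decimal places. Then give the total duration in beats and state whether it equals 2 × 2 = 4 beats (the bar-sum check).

1) 0.0ms=0b +304.569ms=1b
2) 304.569ms=1b +60.914ms=1/5b
3) 365.482ms=6/5b +60.914ms=1/5b
4) 426.396ms=7/5b +60.914ms=1/5b
5) 487.31ms=8/5b +60.914ms=1/5b
6) 548.223ms=9/5b +60.914ms=1/5b
7) 609.137ms=2b +87.02ms=2/7b
8) 696.157ms=16/7b +87.02ms=2/7b
9) 783.176ms=18/7b +43.51ms=1/7b
10) 826.686ms=19/7b +43.51ms=1/7b
11) 870.196ms=20/7b +43.51ms=1/7b
12) 913.706ms=3b +304.569ms=1b
Σ=4b of 4 (197bpm 2/4) — PASS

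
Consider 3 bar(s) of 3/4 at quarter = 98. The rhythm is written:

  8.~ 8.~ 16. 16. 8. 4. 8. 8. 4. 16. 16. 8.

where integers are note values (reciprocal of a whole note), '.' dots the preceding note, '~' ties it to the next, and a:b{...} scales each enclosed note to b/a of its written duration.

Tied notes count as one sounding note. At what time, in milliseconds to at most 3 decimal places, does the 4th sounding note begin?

note 4 onset = 3b = 1836.735ms

1. 0.0ms @ 0 + 1147.959ms (15/8)
2. 1147.959ms @ 15/8 + 229.592ms (3/8)
3. 1377.551ms @ 9/4 + 459.184ms (3/4)
4. 1836.735ms @ 3 + 918.367ms (3/2)
5. 2755.102ms @ 9/2 + 459.184ms (3/4)
6. 3214.286ms @ 21/4 + 459.184ms (3/4)
7. 3673.469ms @ 6 + 918.367ms (3/2)
8. 4591.837ms @ 15/2 + 229.592ms (3/8)
9. 4821.429ms @ 63/8 + 229.592ms (3/8)
10. 5051.02ms @ 33/4 + 459.184ms (3/4)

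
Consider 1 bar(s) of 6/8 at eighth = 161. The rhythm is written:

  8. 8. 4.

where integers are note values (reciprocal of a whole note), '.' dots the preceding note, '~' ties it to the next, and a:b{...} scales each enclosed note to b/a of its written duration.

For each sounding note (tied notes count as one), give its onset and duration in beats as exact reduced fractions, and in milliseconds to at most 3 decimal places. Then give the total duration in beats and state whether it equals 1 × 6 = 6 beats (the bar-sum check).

1) 0.0ms=0b +559.006ms=3/2b
2) 559.006ms=3/2b +559.006ms=3/2b
3) 1118.012ms=3b +1118.012ms=3b
Σ=6b of 6 (161bpm 6/8) — PASS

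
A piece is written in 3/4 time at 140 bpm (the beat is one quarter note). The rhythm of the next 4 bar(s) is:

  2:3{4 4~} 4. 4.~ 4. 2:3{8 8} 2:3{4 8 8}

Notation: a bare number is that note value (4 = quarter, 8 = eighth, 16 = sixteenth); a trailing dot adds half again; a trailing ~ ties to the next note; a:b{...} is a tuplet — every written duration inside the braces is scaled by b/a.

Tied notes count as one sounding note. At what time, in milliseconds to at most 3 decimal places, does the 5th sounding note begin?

1. 0.0ms @ 0 + 642.857ms (3/2)
2. 642.857ms @ 3/2 + 1285.714ms (3)
3. 1928.571ms @ 9/2 + 1285.714ms (3)
4. 3214.286ms @ 15/2 + 321.429ms (3/4)
5. 3535.714ms @ 33/4 + 321.429ms (3/4)
6. 3857.143ms @ 9 + 642.857ms (3/2)
7. 4500.0ms @ 21/2 + 321.429ms (3/4)
8. 4821.429ms @ 45/4 + 321.429ms (3/4)

note 5 onset = 33/4b = 3535.714ms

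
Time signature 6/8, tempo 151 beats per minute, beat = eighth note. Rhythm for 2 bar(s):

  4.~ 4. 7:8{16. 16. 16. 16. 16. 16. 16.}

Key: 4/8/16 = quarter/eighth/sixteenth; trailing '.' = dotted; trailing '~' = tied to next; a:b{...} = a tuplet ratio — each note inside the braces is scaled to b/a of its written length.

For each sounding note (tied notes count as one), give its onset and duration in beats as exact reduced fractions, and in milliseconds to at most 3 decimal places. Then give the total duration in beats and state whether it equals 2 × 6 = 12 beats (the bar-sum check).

1) 0.0ms=0b +2384.106ms=6b
2) 2384.106ms=6b +340.587ms=6/7b
3) 2724.693ms=48/7b +340.587ms=6/7b
4) 3065.279ms=54/7b +340.587ms=6/7b
5) 3405.866ms=60/7b +340.587ms=6/7b
6) 3746.452ms=66/7b +340.587ms=6/7b
7) 4087.039ms=72/7b +340.587ms=6/7b
8) 4427.625ms=78/7b +340.587ms=6/7b
Σ=12b of 12 (151bpm 6/8) — PASS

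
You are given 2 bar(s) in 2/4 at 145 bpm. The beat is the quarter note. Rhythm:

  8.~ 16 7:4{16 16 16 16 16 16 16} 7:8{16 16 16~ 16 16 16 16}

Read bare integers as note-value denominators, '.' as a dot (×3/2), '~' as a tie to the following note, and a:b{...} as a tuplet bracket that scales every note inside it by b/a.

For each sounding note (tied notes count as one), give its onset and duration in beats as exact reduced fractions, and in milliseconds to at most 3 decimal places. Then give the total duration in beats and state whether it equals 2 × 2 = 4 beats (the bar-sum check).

1) 0.0ms=0b +413.793ms=1b
2) 413.793ms=1b +59.113ms=1/7b
3) 472.906ms=8/7b +59.113ms=1/7b
4) 532.02ms=9/7b +59.113ms=1/7b
5) 591.133ms=10/7b +59.113ms=1/7b
6) 650.246ms=11/7b +59.113ms=1/7b
7) 709.36ms=12/7b +59.113ms=1/7b
8) 768.473ms=13/7b +59.113ms=1/7b
9) 827.586ms=2b +118.227ms=2/7b
10) 945.813ms=16/7b +118.227ms=2/7b
11) 1064.039ms=18/7b +236.453ms=4/7b
12) 1300.493ms=22/7b +118.227ms=2/7b
13) 1418.719ms=24/7b +118.227ms=2/7b
14) 1536.946ms=26/7b +118.227ms=2/7b
Σ=4b of 4 (145bpm 2/4) — PASS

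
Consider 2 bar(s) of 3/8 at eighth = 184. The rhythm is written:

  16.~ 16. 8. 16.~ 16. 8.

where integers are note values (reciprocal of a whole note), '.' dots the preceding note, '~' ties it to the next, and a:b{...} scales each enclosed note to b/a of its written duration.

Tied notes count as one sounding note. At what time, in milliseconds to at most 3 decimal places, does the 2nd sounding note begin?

1. 0.0ms @ 0 + 489.13ms (3/2)
2. 489.13ms @ 3/2 + 489.13ms (3/2)
3. 978.261ms @ 3 + 489.13ms (3/2)
4. 1467.391ms @ 9/2 + 489.13ms (3/2)

note 2 onset = 3/2b = 489.13ms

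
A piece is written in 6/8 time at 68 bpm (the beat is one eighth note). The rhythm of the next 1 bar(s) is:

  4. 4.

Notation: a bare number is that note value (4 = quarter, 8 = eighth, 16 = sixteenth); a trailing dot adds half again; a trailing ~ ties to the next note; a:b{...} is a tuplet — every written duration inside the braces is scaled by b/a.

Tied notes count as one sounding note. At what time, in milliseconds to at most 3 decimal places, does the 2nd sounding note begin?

note 2 onset = 3b = 2647.059ms

1. 0.0ms @ 0 + 2647.059ms (3)
2. 2647.059ms @ 3 + 2647.059ms (3)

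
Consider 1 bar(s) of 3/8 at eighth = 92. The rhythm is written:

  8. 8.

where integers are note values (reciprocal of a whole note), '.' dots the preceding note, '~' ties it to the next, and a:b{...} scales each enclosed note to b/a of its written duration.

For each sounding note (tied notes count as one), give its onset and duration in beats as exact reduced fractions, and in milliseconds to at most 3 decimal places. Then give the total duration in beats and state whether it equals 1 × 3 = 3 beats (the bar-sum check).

1) 0.0ms=0b +978.261ms=3/2b
2) 978.261ms=3/2b +978.261ms=3/2b
Σ=3b of 3 (92bpm 3/8) — PASS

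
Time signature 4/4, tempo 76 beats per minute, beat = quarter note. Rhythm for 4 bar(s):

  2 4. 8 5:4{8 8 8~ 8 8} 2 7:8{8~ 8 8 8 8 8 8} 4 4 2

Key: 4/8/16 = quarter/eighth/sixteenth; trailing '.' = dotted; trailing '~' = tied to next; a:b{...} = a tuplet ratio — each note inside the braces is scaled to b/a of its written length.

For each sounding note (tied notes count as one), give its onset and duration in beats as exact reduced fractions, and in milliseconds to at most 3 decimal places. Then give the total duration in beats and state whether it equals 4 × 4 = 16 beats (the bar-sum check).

1) 0.0ms=0b +1578.947ms=2b
2) 1578.947ms=2b +1184.211ms=3/2b
3) 2763.158ms=7/2b +394.737ms=1/2b
4) 3157.895ms=4b +315.789ms=2/5b
5) 3473.684ms=22/5b +315.789ms=2/5b
6) 3789.474ms=24/5b +631.579ms=4/5b
7) 4421.053ms=28/5b +315.789ms=2/5b
8) 4736.842ms=6b +1578.947ms=2b
9) 6315.789ms=8b +902.256ms=8/7b
10) 7218.045ms=64/7b +451.128ms=4/7b
11) 7669.173ms=68/7b +451.128ms=4/7b
12) 8120.301ms=72/7b +451.128ms=4/7b
13) 8571.429ms=76/7b +451.128ms=4/7b
14) 9022.556ms=80/7b +451.128ms=4/7b
15) 9473.684ms=12b +789.474ms=1b
16) 10263.158ms=13b +789.474ms=1b
17) 11052.632ms=14b +1578.947ms=2b
Σ=16b of 16 (76bpm 4/4) — PASS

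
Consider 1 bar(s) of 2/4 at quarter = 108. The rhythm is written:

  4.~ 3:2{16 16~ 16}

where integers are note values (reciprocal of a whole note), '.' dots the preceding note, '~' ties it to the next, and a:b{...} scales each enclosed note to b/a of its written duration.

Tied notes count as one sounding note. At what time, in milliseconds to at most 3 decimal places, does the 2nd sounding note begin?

1. 0.0ms @ 0 + 925.926ms (5/3)
2. 925.926ms @ 5/3 + 185.185ms (1/3)

note 2 onset = 5/3b = 925.926ms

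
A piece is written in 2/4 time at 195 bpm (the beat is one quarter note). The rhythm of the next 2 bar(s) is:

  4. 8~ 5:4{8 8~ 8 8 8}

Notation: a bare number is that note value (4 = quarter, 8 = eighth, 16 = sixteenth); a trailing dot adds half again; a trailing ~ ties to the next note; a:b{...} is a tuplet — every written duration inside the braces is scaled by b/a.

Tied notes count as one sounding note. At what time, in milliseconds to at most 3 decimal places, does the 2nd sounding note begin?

note 2 onset = 3/2b = 461.538ms

1. 0.0ms @ 0 + 461.538ms (3/2)
2. 461.538ms @ 3/2 + 276.923ms (9/10)
3. 738.462ms @ 12/5 + 246.154ms (4/5)
4. 984.615ms @ 16/5 + 123.077ms (2/5)
5. 1107.692ms @ 18/5 + 123.077ms (2/5)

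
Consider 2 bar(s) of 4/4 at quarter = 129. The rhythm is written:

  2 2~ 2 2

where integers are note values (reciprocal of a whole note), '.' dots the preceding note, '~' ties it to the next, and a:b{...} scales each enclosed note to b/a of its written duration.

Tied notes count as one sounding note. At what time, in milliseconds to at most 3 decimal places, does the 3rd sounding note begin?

1. 0.0ms @ 0 + 930.233ms (2)
2. 930.233ms @ 2 + 1860.465ms (4)
3. 2790.698ms @ 6 + 930.233ms (2)

note 3 onset = 6b = 2790.698ms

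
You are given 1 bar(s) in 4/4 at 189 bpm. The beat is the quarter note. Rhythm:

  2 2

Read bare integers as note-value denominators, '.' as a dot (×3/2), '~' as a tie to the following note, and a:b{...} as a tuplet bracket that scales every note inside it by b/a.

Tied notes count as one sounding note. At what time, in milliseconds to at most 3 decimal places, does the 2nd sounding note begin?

note 2 onset = 2b = 634.921ms

1. 0.0ms @ 0 + 634.921ms (2)
2. 634.921ms @ 2 + 634.921ms (2)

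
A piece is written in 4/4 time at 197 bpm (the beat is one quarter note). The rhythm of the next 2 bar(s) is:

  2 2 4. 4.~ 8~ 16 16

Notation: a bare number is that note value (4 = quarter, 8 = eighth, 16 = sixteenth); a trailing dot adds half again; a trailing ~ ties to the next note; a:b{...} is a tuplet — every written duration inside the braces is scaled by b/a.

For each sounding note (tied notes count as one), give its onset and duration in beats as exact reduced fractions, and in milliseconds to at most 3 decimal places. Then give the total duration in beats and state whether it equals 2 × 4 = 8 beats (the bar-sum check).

1) 0.0ms=0b +609.137ms=2b
2) 609.137ms=2b +609.137ms=2b
3) 1218.274ms=4b +456.853ms=3/2b
4) 1675.127ms=11/2b +685.279ms=9/4b
5) 2360.406ms=31/4b +76.142ms=1/4b
Σ=8b of 8 (197bpm 4/4) — PASS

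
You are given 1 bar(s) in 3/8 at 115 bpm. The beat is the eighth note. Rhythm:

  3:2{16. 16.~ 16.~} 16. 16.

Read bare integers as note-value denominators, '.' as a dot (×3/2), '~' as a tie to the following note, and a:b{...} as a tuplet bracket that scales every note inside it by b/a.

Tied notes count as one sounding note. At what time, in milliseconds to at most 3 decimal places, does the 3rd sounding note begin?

1. 0.0ms @ 0 + 260.87ms (1/2)
2. 260.87ms @ 1/2 + 913.043ms (7/4)
3. 1173.913ms @ 9/4 + 391.304ms (3/4)

note 3 onset = 9/4b = 1173.913ms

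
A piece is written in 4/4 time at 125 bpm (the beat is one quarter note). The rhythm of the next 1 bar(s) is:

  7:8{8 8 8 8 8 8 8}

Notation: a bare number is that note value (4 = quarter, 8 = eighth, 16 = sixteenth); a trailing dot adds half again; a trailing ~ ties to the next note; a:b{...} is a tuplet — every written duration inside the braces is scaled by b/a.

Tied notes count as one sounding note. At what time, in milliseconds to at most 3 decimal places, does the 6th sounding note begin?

note 6 onset = 20/7b = 1371.429ms

1. 0.0ms @ 0 + 274.286ms (4/7)
2. 274.286ms @ 4/7 + 274.286ms (4/7)
3. 548.571ms @ 8/7 + 274.286ms (4/7)
4. 822.857ms @ 12/7 + 274.286ms (4/7)
5. 1097.143ms @ 16/7 + 274.286ms (4/7)
6. 1371.429ms @ 20/7 + 274.286ms (4/7)
7. 1645.714ms @ 24/7 + 274.286ms (4/7)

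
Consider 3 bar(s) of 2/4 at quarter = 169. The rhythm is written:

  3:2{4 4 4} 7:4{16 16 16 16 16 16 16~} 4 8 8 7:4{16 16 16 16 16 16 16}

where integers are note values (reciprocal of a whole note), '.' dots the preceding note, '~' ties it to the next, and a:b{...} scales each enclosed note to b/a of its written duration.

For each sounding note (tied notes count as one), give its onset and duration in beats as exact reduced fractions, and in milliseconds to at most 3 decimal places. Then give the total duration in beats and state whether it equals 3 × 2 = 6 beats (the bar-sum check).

1) 0.0ms=0b +236.686ms=2/3b
2) 236.686ms=2/3b +236.686ms=2/3b
3) 473.373ms=4/3b +236.686ms=2/3b
4) 710.059ms=2b +50.719ms=1/7b
5) 760.778ms=15/7b +50.719ms=1/7b
6) 811.496ms=16/7b +50.719ms=1/7b
7) 862.215ms=17/7b +50.719ms=1/7b
8) 912.933ms=18/7b +50.719ms=1/7b
9) 963.652ms=19/7b +50.719ms=1/7b
10) 1014.37ms=20/7b +405.748ms=8/7b
11) 1420.118ms=4b +177.515ms=1/2b
12) 1597.633ms=9/2b +177.515ms=1/2b
13) 1775.148ms=5b +50.719ms=1/7b
14) 1825.866ms=36/7b +50.719ms=1/7b
15) 1876.585ms=37/7b +50.719ms=1/7b
16) 1927.303ms=38/7b +50.719ms=1/7b
17) 1978.022ms=39/7b +50.719ms=1/7b
18) 2028.74ms=40/7b +50.719ms=1/7b
19) 2079.459ms=41/7b +50.719ms=1/7b
Σ=6b of 6 (169bpm 2/4) — PASS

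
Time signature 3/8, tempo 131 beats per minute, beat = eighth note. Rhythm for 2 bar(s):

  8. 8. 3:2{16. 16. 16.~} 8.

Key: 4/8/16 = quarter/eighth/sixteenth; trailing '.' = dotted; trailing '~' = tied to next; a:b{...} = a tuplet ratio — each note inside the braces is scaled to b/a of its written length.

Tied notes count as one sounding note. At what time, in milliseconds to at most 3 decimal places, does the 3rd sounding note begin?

1. 0.0ms @ 0 + 687.023ms (3/2)
2. 687.023ms @ 3/2 + 687.023ms (3/2)
3. 1374.046ms @ 3 + 229.008ms (1/2)
4. 1603.053ms @ 7/2 + 229.008ms (1/2)
5. 1832.061ms @ 4 + 916.031ms (2)

note 3 onset = 3b = 1374.046ms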